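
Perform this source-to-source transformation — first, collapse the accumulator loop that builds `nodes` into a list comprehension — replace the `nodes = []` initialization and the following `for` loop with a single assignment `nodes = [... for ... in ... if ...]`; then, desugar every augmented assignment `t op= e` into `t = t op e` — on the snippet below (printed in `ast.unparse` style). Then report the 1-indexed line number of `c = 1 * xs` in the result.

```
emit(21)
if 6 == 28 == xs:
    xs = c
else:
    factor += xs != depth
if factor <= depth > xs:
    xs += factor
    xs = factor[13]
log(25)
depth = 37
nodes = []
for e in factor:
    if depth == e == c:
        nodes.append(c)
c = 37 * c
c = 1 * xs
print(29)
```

Transformed code:
emit(21)
if 6 == 28 == xs:
    xs = c
else:
    factor = factor + (xs != depth)
if factor <= depth > xs:
    xs = xs + factor
    xs = factor[13]
log(25)
depth = 37
nodes = [c for e in factor if depth == e == c]
c = 37 * c
c = 1 * xs
print(29)

13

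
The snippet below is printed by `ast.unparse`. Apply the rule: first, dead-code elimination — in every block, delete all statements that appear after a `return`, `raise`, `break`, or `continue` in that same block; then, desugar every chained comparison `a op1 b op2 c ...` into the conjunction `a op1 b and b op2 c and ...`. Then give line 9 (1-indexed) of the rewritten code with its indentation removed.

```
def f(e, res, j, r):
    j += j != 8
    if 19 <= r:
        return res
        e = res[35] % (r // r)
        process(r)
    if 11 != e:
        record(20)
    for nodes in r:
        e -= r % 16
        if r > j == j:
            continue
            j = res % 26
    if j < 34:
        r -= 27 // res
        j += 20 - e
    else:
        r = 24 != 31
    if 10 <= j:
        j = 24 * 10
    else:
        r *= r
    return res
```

if r > j and j == j:

Transformed code:
def f(e, res, j, r):
    j += j != 8
    if 19 <= r:
        return res
    if 11 != e:
        record(20)
    for nodes in r:
        e -= r % 16
        if r > j and j == j:
            continue
    if j < 34:
        r -= 27 // res
        j += 20 - e
    else:
        r = 24 != 31
    if 10 <= j:
        j = 24 * 10
    else:
        r *= r
    return res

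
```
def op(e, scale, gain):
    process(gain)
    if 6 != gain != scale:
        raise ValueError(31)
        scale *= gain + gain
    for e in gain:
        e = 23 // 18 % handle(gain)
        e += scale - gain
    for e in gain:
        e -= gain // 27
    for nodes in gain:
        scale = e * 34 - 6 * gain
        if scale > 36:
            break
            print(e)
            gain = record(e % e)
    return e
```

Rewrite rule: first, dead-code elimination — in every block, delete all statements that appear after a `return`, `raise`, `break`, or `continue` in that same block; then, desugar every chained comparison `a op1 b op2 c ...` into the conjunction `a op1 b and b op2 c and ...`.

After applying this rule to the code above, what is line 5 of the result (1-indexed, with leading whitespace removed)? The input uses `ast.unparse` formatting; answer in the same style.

for e in gain:

Transformed code:
def op(e, scale, gain):
    process(gain)
    if 6 != gain and gain != scale:
        raise ValueError(31)
    for e in gain:
        e = 23 // 18 % handle(gain)
        e += scale - gain
    for e in gain:
        e -= gain // 27
    for nodes in gain:
        scale = e * 34 - 6 * gain
        if scale > 36:
            break
    return e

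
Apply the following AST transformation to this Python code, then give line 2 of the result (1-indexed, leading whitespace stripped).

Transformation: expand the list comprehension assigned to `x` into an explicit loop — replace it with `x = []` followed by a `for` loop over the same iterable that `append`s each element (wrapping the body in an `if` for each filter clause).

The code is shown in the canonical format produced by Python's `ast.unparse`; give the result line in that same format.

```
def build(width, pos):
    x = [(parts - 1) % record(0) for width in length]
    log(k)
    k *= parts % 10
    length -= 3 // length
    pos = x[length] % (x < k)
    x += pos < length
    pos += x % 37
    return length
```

x = []

Transformed code:
def build(width, pos):
    x = []
    for width in length:
        x.append((parts - 1) % record(0))
    log(k)
    k *= parts % 10
    length -= 3 // length
    pos = x[length] % (x < k)
    x += pos < length
    pos += x % 37
    return length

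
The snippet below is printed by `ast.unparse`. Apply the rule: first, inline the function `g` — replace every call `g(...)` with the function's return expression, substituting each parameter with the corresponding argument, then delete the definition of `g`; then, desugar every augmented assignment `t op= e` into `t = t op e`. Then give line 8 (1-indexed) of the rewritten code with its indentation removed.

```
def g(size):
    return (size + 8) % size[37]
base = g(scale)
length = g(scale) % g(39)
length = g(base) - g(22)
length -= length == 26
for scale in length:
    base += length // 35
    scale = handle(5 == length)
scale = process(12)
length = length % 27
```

Transformed code:
base = (scale + 8) % scale[37]
length = (scale + 8) % scale[37] % ((39 + 8) % 39[37])
length = (base + 8) % base[37] - (22 + 8) % 22[37]
length = length - (length == 26)
for scale in length:
    base = base + length // 35
    scale = handle(5 == length)
scale = process(12)
length = length % 27

scale = process(12)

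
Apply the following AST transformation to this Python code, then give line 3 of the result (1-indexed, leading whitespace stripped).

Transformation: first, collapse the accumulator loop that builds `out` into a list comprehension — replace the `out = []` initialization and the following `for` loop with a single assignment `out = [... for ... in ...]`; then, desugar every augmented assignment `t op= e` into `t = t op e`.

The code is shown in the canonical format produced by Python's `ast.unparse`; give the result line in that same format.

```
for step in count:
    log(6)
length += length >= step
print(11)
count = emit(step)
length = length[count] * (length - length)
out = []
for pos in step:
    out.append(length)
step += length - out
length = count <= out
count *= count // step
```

Transformed code:
for step in count:
    log(6)
length = length + (length >= step)
print(11)
count = emit(step)
length = length[count] * (length - length)
out = [length for pos in step]
step = step + (length - out)
length = count <= out
count = count * (count // step)

length = length + (length >= step)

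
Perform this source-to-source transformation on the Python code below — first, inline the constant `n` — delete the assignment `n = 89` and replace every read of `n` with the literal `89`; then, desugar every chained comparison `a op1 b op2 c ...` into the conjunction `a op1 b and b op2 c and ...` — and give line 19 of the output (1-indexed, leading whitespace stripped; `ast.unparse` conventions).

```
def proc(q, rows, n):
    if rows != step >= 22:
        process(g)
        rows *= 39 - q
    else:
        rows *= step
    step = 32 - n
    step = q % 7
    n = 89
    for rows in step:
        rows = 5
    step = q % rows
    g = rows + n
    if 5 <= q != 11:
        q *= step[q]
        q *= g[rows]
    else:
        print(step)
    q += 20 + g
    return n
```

Transformed code:
def proc(q, rows, n):
    if rows != step and step >= 22:
        process(g)
        rows *= 39 - q
    else:
        rows *= step
    step = 32 - 89
    step = q % 7
    for rows in step:
        rows = 5
    step = q % rows
    g = rows + 89
    if 5 <= q and q != 11:
        q *= step[q]
        q *= g[rows]
    else:
        print(step)
    q += 20 + g
    return 89

return 89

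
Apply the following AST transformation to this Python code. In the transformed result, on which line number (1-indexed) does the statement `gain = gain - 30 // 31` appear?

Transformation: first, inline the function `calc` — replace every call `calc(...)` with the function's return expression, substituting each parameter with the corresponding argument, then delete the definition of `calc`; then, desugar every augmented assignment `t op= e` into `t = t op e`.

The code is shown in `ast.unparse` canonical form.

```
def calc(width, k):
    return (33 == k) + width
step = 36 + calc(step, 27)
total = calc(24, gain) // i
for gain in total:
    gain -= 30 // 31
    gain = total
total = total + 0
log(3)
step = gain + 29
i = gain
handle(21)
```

4

Transformed code:
step = 36 + ((33 == 27) + step)
total = ((33 == gain) + 24) // i
for gain in total:
    gain = gain - 30 // 31
    gain = total
total = total + 0
log(3)
step = gain + 29
i = gain
handle(21)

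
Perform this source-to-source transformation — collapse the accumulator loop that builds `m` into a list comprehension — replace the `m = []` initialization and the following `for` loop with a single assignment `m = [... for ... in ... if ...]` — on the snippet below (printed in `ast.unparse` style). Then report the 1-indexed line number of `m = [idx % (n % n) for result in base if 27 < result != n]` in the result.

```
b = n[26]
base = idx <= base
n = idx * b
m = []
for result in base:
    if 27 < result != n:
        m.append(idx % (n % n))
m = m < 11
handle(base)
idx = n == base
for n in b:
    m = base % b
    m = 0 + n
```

4

Transformed code:
b = n[26]
base = idx <= base
n = idx * b
m = [idx % (n % n) for result in base if 27 < result != n]
m = m < 11
handle(base)
idx = n == base
for n in b:
    m = base % b
    m = 0 + n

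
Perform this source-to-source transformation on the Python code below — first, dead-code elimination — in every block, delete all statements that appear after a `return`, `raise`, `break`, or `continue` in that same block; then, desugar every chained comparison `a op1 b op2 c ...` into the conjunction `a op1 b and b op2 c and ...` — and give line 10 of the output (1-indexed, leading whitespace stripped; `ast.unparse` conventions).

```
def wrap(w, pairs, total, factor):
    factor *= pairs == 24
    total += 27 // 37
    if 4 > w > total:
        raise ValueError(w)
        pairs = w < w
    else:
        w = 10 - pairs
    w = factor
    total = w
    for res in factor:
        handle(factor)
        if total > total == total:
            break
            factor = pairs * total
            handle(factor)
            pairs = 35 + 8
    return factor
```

Transformed code:
def wrap(w, pairs, total, factor):
    factor *= pairs == 24
    total += 27 // 37
    if 4 > w and w > total:
        raise ValueError(w)
    else:
        w = 10 - pairs
    w = factor
    total = w
    for res in factor:
        handle(factor)
        if total > total and total == total:
            break
    return factor

for res in factor:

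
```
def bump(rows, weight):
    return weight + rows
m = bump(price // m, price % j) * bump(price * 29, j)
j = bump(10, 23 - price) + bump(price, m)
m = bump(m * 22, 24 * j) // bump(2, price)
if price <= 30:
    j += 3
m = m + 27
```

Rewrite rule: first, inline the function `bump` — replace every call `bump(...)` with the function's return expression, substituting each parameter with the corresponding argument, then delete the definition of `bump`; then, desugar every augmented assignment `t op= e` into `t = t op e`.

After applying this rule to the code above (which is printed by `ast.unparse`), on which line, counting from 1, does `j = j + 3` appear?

Transformed code:
m = (price % j + price // m) * (j + price * 29)
j = 23 - price + 10 + (m + price)
m = (24 * j + m * 22) // (price + 2)
if price <= 30:
    j = j + 3
m = m + 27

5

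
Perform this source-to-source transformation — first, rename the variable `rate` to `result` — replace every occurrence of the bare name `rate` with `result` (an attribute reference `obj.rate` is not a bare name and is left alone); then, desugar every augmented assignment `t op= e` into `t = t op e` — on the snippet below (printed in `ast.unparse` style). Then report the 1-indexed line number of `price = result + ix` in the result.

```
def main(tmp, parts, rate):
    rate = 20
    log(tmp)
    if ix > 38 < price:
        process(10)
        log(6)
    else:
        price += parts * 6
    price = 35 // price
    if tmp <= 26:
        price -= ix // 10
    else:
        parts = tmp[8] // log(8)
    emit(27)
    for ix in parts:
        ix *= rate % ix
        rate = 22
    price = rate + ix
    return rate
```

18

Transformed code:
def main(tmp, parts, result):
    result = 20
    log(tmp)
    if ix > 38 < price:
        process(10)
        log(6)
    else:
        price = price + parts * 6
    price = 35 // price
    if tmp <= 26:
        price = price - ix // 10
    else:
        parts = tmp[8] // log(8)
    emit(27)
    for ix in parts:
        ix = ix * (result % ix)
        result = 22
    price = result + ix
    return result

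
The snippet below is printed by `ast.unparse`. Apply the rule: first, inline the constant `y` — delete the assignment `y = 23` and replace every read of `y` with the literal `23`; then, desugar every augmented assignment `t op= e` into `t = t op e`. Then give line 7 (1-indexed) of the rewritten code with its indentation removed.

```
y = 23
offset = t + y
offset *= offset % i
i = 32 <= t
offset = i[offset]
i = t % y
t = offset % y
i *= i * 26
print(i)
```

Transformed code:
offset = t + 23
offset = offset * (offset % i)
i = 32 <= t
offset = i[offset]
i = t % 23
t = offset % 23
i = i * (i * 26)
print(i)

i = i * (i * 26)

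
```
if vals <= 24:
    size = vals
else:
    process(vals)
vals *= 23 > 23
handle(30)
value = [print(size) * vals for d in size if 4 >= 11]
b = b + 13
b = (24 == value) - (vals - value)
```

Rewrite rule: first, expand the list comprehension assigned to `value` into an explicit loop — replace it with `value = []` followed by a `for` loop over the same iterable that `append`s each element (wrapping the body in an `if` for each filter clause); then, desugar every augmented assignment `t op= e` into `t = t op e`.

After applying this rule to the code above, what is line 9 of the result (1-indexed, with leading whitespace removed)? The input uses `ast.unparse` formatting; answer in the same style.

if 4 >= 11:

Transformed code:
if vals <= 24:
    size = vals
else:
    process(vals)
vals = vals * (23 > 23)
handle(30)
value = []
for d in size:
    if 4 >= 11:
        value.append(print(size) * vals)
b = b + 13
b = (24 == value) - (vals - value)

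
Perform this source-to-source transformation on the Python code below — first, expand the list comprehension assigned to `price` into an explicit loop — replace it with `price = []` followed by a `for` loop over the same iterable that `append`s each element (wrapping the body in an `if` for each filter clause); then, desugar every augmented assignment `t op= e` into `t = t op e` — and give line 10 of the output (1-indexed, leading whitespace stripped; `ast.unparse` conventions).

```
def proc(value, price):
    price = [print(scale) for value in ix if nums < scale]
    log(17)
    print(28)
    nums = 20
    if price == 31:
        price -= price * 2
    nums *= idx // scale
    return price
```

Transformed code:
def proc(value, price):
    price = []
    for value in ix:
        if nums < scale:
            price.append(print(scale))
    log(17)
    print(28)
    nums = 20
    if price == 31:
        price = price - price * 2
    nums = nums * (idx // scale)
    return price

price = price - price * 2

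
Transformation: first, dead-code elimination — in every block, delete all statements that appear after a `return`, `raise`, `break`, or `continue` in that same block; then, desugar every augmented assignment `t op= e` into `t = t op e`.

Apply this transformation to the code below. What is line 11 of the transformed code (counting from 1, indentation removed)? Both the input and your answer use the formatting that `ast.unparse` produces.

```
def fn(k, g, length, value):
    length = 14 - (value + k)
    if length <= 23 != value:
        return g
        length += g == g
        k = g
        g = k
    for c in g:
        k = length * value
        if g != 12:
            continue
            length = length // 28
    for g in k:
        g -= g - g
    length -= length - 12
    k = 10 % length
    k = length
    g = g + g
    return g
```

length = length - (length - 12)

Transformed code:
def fn(k, g, length, value):
    length = 14 - (value + k)
    if length <= 23 != value:
        return g
    for c in g:
        k = length * value
        if g != 12:
            continue
    for g in k:
        g = g - (g - g)
    length = length - (length - 12)
    k = 10 % length
    k = length
    g = g + g
    return g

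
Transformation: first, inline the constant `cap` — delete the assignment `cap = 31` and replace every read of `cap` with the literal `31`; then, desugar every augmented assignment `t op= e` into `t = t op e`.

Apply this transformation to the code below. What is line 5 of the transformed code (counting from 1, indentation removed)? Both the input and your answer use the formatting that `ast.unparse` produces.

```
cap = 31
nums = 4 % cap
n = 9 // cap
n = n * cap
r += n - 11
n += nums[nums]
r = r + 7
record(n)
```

n = n + nums[nums]

Transformed code:
nums = 4 % 31
n = 9 // 31
n = n * 31
r = r + (n - 11)
n = n + nums[nums]
r = r + 7
record(n)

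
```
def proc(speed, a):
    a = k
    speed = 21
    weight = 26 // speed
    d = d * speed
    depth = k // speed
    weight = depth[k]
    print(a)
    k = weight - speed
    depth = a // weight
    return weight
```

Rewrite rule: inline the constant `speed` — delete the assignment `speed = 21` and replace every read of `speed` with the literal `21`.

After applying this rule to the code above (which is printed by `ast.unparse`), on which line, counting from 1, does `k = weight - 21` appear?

Transformed code:
def proc(speed, a):
    a = k
    weight = 26 // 21
    d = d * 21
    depth = k // 21
    weight = depth[k]
    print(a)
    k = weight - 21
    depth = a // weight
    return weight

8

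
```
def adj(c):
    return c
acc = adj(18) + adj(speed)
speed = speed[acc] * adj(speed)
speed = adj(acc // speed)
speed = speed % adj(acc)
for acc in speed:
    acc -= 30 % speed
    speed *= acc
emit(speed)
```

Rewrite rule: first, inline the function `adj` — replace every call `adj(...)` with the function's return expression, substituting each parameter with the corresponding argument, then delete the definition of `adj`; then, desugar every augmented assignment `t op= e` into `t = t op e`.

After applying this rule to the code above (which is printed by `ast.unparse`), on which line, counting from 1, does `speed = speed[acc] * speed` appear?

2

Transformed code:
acc = 18 + speed
speed = speed[acc] * speed
speed = acc // speed
speed = speed % acc
for acc in speed:
    acc = acc - 30 % speed
    speed = speed * acc
emit(speed)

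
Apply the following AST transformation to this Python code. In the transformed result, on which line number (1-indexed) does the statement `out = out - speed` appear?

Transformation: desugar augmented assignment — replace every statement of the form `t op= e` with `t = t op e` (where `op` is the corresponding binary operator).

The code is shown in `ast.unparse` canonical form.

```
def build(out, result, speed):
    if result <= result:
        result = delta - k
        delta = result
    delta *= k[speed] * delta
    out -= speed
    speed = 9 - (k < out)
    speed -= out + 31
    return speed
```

6

Transformed code:
def build(out, result, speed):
    if result <= result:
        result = delta - k
        delta = result
    delta = delta * (k[speed] * delta)
    out = out - speed
    speed = 9 - (k < out)
    speed = speed - (out + 31)
    return speed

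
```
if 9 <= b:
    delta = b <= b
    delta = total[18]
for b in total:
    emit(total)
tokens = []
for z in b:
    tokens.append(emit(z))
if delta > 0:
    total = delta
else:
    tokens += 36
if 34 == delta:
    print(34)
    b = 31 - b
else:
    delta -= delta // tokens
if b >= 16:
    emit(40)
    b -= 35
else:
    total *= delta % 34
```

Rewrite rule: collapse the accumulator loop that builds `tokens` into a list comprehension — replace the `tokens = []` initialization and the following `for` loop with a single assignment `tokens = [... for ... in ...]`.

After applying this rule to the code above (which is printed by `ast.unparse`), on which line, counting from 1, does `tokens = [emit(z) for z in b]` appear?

6

Transformed code:
if 9 <= b:
    delta = b <= b
    delta = total[18]
for b in total:
    emit(total)
tokens = [emit(z) for z in b]
if delta > 0:
    total = delta
else:
    tokens += 36
if 34 == delta:
    print(34)
    b = 31 - b
else:
    delta -= delta // tokens
if b >= 16:
    emit(40)
    b -= 35
else:
    total *= delta % 34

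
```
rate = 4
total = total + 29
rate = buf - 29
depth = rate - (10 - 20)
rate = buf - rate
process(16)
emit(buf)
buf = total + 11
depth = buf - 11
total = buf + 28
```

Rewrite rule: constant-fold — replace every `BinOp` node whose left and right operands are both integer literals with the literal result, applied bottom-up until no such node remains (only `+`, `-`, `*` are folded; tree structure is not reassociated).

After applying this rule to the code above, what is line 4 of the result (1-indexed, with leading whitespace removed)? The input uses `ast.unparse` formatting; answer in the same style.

depth = rate - -10

Transformed code:
rate = 4
total = total + 29
rate = buf - 29
depth = rate - -10
rate = buf - rate
process(16)
emit(buf)
buf = total + 11
depth = buf - 11
total = buf + 28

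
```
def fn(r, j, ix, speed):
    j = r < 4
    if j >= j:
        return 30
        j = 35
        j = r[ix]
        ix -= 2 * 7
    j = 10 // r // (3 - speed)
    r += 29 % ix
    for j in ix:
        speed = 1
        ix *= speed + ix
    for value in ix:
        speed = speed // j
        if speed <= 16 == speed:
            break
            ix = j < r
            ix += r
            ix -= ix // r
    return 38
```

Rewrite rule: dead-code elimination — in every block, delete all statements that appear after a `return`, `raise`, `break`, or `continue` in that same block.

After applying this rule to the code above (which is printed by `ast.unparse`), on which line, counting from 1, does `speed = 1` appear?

Transformed code:
def fn(r, j, ix, speed):
    j = r < 4
    if j >= j:
        return 30
    j = 10 // r // (3 - speed)
    r += 29 % ix
    for j in ix:
        speed = 1
        ix *= speed + ix
    for value in ix:
        speed = speed // j
        if speed <= 16 == speed:
            break
    return 38

8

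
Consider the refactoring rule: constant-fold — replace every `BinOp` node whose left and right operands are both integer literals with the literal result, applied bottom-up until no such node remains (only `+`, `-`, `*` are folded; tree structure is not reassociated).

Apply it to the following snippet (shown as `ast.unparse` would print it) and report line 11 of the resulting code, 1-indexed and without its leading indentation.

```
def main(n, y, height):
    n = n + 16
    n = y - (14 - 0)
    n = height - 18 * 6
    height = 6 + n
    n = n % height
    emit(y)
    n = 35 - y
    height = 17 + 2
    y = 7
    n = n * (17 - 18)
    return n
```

Transformed code:
def main(n, y, height):
    n = n + 16
    n = y - 14
    n = height - 108
    height = 6 + n
    n = n % height
    emit(y)
    n = 35 - y
    height = 19
    y = 7
    n = n * -1
    return n

n = n * -1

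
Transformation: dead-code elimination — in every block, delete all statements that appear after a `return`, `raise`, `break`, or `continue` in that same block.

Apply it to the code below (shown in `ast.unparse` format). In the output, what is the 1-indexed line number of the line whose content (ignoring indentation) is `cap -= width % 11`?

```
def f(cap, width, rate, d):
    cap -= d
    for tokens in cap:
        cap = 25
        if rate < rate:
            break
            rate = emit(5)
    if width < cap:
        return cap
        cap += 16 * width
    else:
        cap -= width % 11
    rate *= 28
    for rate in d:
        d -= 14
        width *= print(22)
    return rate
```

10

Transformed code:
def f(cap, width, rate, d):
    cap -= d
    for tokens in cap:
        cap = 25
        if rate < rate:
            break
    if width < cap:
        return cap
    else:
        cap -= width % 11
    rate *= 28
    for rate in d:
        d -= 14
        width *= print(22)
    return rate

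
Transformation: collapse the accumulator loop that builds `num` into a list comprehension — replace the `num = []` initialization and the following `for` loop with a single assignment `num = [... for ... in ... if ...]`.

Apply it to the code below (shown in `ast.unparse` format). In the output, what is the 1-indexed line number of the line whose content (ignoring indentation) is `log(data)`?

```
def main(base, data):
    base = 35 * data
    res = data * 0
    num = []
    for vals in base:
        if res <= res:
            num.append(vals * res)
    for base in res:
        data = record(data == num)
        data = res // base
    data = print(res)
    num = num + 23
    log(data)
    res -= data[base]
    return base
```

10

Transformed code:
def main(base, data):
    base = 35 * data
    res = data * 0
    num = [vals * res for vals in base if res <= res]
    for base in res:
        data = record(data == num)
        data = res // base
    data = print(res)
    num = num + 23
    log(data)
    res -= data[base]
    return base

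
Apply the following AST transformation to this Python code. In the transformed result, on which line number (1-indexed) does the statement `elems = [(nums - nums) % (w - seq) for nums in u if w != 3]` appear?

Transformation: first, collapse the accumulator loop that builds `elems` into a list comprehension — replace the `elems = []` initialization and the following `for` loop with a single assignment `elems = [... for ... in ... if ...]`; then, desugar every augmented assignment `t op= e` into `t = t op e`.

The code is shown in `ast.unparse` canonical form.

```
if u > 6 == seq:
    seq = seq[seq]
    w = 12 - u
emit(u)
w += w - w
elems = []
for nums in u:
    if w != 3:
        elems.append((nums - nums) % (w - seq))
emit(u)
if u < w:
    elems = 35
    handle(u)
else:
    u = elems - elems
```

Transformed code:
if u > 6 == seq:
    seq = seq[seq]
    w = 12 - u
emit(u)
w = w + (w - w)
elems = [(nums - nums) % (w - seq) for nums in u if w != 3]
emit(u)
if u < w:
    elems = 35
    handle(u)
else:
    u = elems - elems

6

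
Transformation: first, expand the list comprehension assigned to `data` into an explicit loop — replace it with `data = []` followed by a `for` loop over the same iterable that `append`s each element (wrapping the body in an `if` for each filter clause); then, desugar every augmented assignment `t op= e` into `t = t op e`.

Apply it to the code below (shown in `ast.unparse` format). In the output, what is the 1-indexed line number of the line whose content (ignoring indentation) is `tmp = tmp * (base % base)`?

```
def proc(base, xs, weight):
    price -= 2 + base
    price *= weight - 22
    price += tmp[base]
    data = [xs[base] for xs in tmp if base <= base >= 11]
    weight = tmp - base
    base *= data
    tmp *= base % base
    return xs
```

11

Transformed code:
def proc(base, xs, weight):
    price = price - (2 + base)
    price = price * (weight - 22)
    price = price + tmp[base]
    data = []
    for xs in tmp:
        if base <= base >= 11:
            data.append(xs[base])
    weight = tmp - base
    base = base * data
    tmp = tmp * (base % base)
    return xs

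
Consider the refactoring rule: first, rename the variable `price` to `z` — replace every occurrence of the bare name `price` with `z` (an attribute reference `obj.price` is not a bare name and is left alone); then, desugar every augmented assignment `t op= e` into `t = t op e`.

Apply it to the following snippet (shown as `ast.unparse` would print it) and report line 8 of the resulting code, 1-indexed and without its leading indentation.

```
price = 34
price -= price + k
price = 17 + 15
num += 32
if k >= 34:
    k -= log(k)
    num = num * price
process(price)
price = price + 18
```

Transformed code:
z = 34
z = z - (z + k)
z = 17 + 15
num = num + 32
if k >= 34:
    k = k - log(k)
    num = num * z
process(z)
z = z + 18

process(z)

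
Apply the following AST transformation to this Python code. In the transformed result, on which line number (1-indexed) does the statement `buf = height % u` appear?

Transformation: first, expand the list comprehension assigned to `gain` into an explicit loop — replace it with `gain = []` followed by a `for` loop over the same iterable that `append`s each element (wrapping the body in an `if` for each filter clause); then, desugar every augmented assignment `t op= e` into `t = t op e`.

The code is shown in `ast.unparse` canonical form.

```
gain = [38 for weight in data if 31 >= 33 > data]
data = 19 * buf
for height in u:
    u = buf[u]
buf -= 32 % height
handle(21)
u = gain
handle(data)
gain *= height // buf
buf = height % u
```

13

Transformed code:
gain = []
for weight in data:
    if 31 >= 33 > data:
        gain.append(38)
data = 19 * buf
for height in u:
    u = buf[u]
buf = buf - 32 % height
handle(21)
u = gain
handle(data)
gain = gain * (height // buf)
buf = height % u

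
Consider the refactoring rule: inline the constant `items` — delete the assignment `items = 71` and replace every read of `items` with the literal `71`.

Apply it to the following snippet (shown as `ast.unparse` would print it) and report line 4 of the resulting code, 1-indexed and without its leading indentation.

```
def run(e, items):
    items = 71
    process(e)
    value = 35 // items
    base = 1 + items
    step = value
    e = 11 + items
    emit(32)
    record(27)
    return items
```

base = 1 + 71

Transformed code:
def run(e, items):
    process(e)
    value = 35 // 71
    base = 1 + 71
    step = value
    e = 11 + 71
    emit(32)
    record(27)
    return 71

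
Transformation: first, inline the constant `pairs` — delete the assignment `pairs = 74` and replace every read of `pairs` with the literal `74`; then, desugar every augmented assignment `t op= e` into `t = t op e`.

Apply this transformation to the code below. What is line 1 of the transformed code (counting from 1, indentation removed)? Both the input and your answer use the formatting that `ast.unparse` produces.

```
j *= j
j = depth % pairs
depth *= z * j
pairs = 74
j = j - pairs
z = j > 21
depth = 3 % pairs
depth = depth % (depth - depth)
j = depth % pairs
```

Transformed code:
j = j * j
j = depth % 74
depth = depth * (z * j)
j = j - 74
z = j > 21
depth = 3 % 74
depth = depth % (depth - depth)
j = depth % 74

j = j * j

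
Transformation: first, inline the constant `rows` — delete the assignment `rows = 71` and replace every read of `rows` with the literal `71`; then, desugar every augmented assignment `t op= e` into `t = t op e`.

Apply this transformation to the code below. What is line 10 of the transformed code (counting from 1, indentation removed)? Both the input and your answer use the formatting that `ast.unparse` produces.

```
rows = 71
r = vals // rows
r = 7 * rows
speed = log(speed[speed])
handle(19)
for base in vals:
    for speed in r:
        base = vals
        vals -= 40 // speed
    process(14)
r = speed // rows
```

Transformed code:
r = vals // 71
r = 7 * 71
speed = log(speed[speed])
handle(19)
for base in vals:
    for speed in r:
        base = vals
        vals = vals - 40 // speed
    process(14)
r = speed // 71

r = speed // 71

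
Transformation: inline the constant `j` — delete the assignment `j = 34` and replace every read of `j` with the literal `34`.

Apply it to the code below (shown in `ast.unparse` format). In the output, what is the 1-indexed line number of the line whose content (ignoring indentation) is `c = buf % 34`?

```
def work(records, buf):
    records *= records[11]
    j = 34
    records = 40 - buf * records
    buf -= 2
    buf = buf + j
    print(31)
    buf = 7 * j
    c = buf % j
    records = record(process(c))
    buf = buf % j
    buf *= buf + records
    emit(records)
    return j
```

Transformed code:
def work(records, buf):
    records *= records[11]
    records = 40 - buf * records
    buf -= 2
    buf = buf + 34
    print(31)
    buf = 7 * 34
    c = buf % 34
    records = record(process(c))
    buf = buf % 34
    buf *= buf + records
    emit(records)
    return 34

8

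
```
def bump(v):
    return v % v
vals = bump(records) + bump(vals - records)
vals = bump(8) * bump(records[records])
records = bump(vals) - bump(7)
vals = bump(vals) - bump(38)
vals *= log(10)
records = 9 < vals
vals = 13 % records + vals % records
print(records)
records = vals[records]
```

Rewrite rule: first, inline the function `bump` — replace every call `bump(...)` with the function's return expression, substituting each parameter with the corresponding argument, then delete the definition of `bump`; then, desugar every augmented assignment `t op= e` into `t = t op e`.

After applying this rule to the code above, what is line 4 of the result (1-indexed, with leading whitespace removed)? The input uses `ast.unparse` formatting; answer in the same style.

vals = vals % vals - 38 % 38

Transformed code:
vals = records % records + (vals - records) % (vals - records)
vals = 8 % 8 * (records[records] % records[records])
records = vals % vals - 7 % 7
vals = vals % vals - 38 % 38
vals = vals * log(10)
records = 9 < vals
vals = 13 % records + vals % records
print(records)
records = vals[records]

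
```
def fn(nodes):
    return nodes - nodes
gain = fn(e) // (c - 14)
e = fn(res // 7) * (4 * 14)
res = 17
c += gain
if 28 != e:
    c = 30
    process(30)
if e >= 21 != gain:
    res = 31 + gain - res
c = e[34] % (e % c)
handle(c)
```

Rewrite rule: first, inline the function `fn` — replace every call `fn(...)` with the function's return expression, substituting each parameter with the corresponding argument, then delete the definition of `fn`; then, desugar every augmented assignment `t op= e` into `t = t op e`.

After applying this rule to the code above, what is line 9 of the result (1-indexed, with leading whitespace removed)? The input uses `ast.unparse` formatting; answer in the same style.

Transformed code:
gain = (e - e) // (c - 14)
e = (res // 7 - res // 7) * (4 * 14)
res = 17
c = c + gain
if 28 != e:
    c = 30
    process(30)
if e >= 21 != gain:
    res = 31 + gain - res
c = e[34] % (e % c)
handle(c)

res = 31 + gain - res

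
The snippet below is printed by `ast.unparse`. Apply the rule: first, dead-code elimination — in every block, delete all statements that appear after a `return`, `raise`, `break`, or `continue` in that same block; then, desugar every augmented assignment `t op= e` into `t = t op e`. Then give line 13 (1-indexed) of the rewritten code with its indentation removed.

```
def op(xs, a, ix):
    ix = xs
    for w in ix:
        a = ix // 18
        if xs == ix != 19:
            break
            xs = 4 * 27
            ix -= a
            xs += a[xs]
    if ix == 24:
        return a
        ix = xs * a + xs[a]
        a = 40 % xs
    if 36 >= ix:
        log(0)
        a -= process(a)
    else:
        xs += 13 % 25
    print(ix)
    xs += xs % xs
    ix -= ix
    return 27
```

xs = xs + 13 % 25

Transformed code:
def op(xs, a, ix):
    ix = xs
    for w in ix:
        a = ix // 18
        if xs == ix != 19:
            break
    if ix == 24:
        return a
    if 36 >= ix:
        log(0)
        a = a - process(a)
    else:
        xs = xs + 13 % 25
    print(ix)
    xs = xs + xs % xs
    ix = ix - ix
    return 27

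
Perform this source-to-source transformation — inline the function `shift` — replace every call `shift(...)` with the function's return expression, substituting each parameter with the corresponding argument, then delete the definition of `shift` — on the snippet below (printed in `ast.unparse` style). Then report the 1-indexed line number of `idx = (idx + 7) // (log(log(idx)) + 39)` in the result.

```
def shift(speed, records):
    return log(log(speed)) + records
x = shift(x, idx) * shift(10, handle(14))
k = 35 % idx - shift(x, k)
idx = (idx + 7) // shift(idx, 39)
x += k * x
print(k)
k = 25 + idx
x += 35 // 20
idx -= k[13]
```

3

Transformed code:
x = (log(log(x)) + idx) * (log(log(10)) + handle(14))
k = 35 % idx - (log(log(x)) + k)
idx = (idx + 7) // (log(log(idx)) + 39)
x += k * x
print(k)
k = 25 + idx
x += 35 // 20
idx -= k[13]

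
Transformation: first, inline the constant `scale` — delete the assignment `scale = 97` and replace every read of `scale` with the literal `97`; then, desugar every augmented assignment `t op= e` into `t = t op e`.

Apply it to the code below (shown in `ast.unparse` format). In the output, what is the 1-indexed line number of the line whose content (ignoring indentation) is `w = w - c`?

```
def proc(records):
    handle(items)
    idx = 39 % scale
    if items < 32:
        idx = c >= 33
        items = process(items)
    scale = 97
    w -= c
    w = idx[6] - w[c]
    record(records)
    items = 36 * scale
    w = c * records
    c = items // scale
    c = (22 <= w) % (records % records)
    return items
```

Transformed code:
def proc(records):
    handle(items)
    idx = 39 % 97
    if items < 32:
        idx = c >= 33
        items = process(items)
    w = w - c
    w = idx[6] - w[c]
    record(records)
    items = 36 * 97
    w = c * records
    c = items // 97
    c = (22 <= w) % (records % records)
    return items

7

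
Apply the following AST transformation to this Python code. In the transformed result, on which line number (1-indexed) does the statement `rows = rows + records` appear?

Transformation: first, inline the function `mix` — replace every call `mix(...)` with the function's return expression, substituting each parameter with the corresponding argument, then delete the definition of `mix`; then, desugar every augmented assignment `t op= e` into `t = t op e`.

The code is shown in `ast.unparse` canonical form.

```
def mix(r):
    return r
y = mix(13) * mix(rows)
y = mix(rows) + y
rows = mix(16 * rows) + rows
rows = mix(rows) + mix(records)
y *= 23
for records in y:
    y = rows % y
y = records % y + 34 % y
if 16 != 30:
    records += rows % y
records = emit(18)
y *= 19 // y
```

4

Transformed code:
y = 13 * rows
y = rows + y
rows = 16 * rows + rows
rows = rows + records
y = y * 23
for records in y:
    y = rows % y
y = records % y + 34 % y
if 16 != 30:
    records = records + rows % y
records = emit(18)
y = y * (19 // y)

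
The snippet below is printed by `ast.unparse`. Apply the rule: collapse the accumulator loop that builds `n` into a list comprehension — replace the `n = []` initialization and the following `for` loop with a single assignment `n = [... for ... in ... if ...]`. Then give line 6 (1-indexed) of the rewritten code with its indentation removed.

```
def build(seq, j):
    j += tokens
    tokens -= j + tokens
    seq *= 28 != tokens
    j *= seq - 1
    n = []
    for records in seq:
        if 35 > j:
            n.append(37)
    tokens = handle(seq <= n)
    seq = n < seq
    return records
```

Transformed code:
def build(seq, j):
    j += tokens
    tokens -= j + tokens
    seq *= 28 != tokens
    j *= seq - 1
    n = [37 for records in seq if 35 > j]
    tokens = handle(seq <= n)
    seq = n < seq
    return records

n = [37 for records in seq if 35 > j]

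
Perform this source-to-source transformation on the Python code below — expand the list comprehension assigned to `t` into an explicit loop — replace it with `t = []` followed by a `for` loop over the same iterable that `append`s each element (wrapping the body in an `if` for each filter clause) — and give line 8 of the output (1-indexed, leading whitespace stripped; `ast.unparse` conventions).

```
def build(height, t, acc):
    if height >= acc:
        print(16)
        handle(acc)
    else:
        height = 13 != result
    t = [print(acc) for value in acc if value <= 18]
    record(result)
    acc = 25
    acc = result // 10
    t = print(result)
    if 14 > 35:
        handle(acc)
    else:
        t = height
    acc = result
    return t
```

for value in acc:

Transformed code:
def build(height, t, acc):
    if height >= acc:
        print(16)
        handle(acc)
    else:
        height = 13 != result
    t = []
    for value in acc:
        if value <= 18:
            t.append(print(acc))
    record(result)
    acc = 25
    acc = result // 10
    t = print(result)
    if 14 > 35:
        handle(acc)
    else:
        t = height
    acc = result
    return t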